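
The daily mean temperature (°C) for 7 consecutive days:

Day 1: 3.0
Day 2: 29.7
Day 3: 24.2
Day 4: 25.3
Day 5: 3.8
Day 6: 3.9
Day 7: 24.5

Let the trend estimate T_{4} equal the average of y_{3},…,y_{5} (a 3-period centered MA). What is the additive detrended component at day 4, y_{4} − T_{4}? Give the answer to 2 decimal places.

7.53

Trend T_4 = (24.2 + 25.3 + 3.8) / 3 = 53.3/3 = 17.7667
Detrended value: 25.3 − 17.7667 = 7.53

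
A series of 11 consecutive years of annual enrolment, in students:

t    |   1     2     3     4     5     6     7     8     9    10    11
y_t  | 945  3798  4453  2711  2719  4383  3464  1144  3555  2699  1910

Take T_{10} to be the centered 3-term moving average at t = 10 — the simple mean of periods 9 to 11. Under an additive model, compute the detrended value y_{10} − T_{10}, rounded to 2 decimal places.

Trend T_10 = (3555 + 2699 + 1910) / 3 = 8164/3 = 2721.3333
Detrended value: 2699 − 2721.3333 = -22.33

-22.33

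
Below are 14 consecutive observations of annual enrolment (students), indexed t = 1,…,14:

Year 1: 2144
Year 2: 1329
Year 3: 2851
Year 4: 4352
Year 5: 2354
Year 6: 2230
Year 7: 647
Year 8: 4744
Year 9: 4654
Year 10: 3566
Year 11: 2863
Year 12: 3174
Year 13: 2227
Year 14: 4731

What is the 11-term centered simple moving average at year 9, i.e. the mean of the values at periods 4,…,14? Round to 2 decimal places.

Sum of periods 4–14: 4352 + 2354 + 2230 + 647 + 4744 + 4654 + 3566 + 2863 + 3174 + 2227 + 4731 = 35542
Divide by 11: 35542 / 11 = 3231.09

3231.09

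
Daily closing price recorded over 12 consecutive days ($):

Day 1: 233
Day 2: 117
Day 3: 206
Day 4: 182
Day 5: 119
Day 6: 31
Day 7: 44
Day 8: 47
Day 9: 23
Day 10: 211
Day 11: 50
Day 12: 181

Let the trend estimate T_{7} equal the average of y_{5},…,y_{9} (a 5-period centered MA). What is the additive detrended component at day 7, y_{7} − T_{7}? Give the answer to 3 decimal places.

Trend T_7 = (119 + 31 + 44 + 47 + 23) / 5 = 264/5 = 52.80000
Detrended value: 44 − 52.80000 = -8.800

-8.800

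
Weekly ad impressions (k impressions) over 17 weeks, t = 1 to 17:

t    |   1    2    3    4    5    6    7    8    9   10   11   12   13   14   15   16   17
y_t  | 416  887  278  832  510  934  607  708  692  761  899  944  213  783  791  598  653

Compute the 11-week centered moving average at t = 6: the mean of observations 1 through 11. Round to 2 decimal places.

Sum of periods 1–11: 416 + 887 + 278 + 832 + 510 + 934 + 607 + 708 + 692 + 761 + 899 = 7524
Divide by 11: 7524 / 11 = 684.00

684.00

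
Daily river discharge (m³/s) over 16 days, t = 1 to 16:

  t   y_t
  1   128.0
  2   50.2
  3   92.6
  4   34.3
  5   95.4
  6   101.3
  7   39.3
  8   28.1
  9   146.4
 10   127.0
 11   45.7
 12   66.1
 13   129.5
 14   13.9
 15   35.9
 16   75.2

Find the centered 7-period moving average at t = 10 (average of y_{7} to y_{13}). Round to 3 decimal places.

Sum of periods 7–13: 39.3 + 28.1 + 146.4 + 127.0 + 45.7 + 66.1 + 129.5 = 582.1
Divide by 7: 582.1 / 7 = 83.157

83.157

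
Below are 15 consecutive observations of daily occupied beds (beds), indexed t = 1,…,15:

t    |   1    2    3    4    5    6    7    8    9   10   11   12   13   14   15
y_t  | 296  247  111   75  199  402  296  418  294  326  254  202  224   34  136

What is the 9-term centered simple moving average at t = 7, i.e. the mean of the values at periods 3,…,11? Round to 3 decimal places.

263.889

Sum of periods 3–11: 111 + 75 + 199 + 402 + 296 + 418 + 294 + 326 + 254 = 2375
Divide by 9: 2375 / 9 = 263.889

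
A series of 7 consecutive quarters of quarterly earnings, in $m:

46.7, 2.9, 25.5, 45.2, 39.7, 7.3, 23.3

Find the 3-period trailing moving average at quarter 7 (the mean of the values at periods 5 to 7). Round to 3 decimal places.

Sum of periods 5–7: 39.7 + 7.3 + 23.3 = 70.3
Divide by 3: 70.3 / 3 = 23.433

23.433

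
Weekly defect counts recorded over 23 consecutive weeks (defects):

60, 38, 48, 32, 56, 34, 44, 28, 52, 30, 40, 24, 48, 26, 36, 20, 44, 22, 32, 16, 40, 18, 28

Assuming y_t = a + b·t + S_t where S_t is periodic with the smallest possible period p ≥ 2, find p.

First differences y_{t+1} − y_t: -22, 10, -16, 24, -22, 10, -16, 24, -22, 10, …
The difference pattern repeats every 4 terms and not for any smaller step, so p = 4.

4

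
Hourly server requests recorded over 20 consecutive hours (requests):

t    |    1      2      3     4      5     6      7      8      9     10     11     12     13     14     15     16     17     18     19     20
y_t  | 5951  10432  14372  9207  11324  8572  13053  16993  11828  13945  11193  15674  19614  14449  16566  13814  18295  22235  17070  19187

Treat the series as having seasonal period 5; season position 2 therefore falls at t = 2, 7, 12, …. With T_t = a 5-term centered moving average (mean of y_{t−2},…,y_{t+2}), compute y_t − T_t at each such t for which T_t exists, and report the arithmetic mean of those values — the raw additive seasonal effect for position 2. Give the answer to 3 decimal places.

Season position 2 occurs at t = 7, 12, 17 (where T_t is defined).
t=7: T_7 = 12354.00000; y_7 − T_7 = 13053 − 12354.00000 = 699.00000
t=12: T_12 = 14975.00000; y_12 − T_12 = 15674 − 14975.00000 = 699.00000
t=17: T_17 = 17596.00000; y_17 − T_17 = 18295 − 17596.00000 = 699.00000
Mean deviation: (699.00000 + 699.00000 + 699.00000) / 3 = 699.000

699.000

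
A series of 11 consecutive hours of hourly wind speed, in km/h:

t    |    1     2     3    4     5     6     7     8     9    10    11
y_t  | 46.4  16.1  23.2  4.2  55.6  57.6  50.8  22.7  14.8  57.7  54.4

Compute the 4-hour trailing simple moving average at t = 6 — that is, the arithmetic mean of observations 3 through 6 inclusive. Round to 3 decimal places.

Sum of periods 3–6: 23.2 + 4.2 + 55.6 + 57.6 = 140.6
Divide by 4: 140.6 / 4 = 35.150

35.150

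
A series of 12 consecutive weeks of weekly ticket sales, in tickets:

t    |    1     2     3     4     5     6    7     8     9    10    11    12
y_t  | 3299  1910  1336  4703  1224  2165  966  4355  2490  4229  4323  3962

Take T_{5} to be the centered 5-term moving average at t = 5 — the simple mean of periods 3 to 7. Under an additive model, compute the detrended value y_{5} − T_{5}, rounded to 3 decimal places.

-854.800

Trend T_5 = (1336 + 4703 + 1224 + 2165 + 966) / 5 = 10394/5 = 2078.80000
Detrended value: 1224 − 2078.80000 = -854.800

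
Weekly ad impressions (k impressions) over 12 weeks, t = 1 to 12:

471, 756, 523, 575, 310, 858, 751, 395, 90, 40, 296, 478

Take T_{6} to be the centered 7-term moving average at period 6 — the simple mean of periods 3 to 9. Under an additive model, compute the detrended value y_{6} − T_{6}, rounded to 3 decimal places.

357.714

Trend T_6 = (523 + 575 + 310 + 858 + 751 + 395 + 90) / 7 = 3502/7 = 500.28571
Detrended value: 858 − 500.28571 = 357.714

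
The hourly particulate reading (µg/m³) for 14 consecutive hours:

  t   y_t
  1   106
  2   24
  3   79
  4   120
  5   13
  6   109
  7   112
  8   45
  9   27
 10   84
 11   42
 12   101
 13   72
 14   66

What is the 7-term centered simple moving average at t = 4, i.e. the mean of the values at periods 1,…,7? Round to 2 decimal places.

Sum of periods 1–7: 106 + 24 + 79 + 120 + 13 + 109 + 112 = 563
Divide by 7: 563 / 7 = 80.43

80.43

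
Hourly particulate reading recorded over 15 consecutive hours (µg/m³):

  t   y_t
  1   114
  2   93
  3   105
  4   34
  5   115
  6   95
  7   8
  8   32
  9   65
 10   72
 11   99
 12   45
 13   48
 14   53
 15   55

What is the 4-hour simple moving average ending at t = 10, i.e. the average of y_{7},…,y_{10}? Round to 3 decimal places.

44.250

Sum of periods 7–10: 8 + 32 + 65 + 72 = 177
Divide by 4: 177 / 4 = 44.250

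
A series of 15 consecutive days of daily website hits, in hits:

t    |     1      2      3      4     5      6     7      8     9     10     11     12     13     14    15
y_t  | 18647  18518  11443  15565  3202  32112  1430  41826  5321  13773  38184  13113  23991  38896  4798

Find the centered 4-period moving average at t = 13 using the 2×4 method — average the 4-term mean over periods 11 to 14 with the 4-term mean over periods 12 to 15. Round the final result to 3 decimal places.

24372.750

Sum over 11–14: 38184 + 13113 + 23991 + 38896 = 114184
Sum over 12–15: 13113 + 23991 + 38896 + 4798 = 80798
CMA at t=13 = (114184 + 80798) / (2·4) = 194982 / 8 = 24372.750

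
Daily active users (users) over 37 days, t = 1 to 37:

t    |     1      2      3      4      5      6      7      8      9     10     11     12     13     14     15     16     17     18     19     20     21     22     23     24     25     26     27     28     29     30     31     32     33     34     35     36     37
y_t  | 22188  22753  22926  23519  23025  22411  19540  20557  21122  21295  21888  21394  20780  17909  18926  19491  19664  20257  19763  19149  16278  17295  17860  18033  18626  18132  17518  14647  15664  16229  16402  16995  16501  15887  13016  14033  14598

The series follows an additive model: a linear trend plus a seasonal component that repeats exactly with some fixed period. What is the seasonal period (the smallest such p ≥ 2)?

First differences y_{t+1} − y_t: 565, 173, 593, -494, -614, -2871, 1017, 565, 173, 593, -494, -614, -2871, 1017, 565, 173, …
The difference pattern repeats every 7 terms and not for any smaller step, so p = 7.

7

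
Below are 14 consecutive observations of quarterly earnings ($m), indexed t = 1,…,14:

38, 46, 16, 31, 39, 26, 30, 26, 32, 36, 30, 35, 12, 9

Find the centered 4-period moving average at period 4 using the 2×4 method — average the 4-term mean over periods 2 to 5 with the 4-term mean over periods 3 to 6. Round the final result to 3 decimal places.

Sum over 2–5: 46 + 16 + 31 + 39 = 132
Sum over 3–6: 16 + 31 + 39 + 26 = 112
CMA at t=4 = (132 + 112) / (2·4) = 244 / 8 = 30.500

30.500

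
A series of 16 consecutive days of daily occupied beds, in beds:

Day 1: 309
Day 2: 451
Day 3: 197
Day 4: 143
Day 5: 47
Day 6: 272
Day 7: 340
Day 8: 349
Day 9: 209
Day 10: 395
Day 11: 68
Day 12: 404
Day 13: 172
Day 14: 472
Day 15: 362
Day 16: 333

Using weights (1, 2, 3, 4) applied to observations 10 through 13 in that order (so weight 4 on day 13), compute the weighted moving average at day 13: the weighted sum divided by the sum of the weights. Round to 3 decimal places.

243.100

Weighted sum: 1·395 + 2·68 + 3·404 + 4·172 = 395 + 136 + 1212 + 688 = 2431
Weight total: 1 + 2 + 3 + 4 = 10
WMA = 2431 / 10 = 243.100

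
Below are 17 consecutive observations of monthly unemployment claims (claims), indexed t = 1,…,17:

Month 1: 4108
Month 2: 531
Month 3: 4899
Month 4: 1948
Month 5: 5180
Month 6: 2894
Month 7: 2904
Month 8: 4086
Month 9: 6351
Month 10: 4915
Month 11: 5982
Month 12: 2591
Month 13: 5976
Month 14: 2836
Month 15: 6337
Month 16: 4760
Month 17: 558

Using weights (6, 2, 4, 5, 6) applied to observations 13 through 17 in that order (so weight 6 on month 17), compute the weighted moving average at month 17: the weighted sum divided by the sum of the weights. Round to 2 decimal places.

4088.00

Weighted sum: 6·5976 + 2·2836 + 4·6337 + 5·4760 + 6·558 = 35856 + 5672 + 25348 + 23800 + 3348 = 94024
Weight total: 6 + 2 + 4 + 5 + 6 = 23
WMA = 94024 / 23 = 4088.00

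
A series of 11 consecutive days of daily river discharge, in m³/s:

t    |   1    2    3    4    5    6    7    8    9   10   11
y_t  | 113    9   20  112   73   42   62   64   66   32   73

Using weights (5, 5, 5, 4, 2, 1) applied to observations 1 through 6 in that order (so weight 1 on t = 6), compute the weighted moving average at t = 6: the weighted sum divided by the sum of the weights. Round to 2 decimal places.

61.18

Weighted sum: 5·113 + 5·9 + 5·20 + 4·112 + 2·73 + 1·42 = 565 + 45 + 100 + 448 + 146 + 42 = 1346
Weight total: 5 + 5 + 5 + 4 + 2 + 1 = 22
WMA = 1346 / 22 = 61.18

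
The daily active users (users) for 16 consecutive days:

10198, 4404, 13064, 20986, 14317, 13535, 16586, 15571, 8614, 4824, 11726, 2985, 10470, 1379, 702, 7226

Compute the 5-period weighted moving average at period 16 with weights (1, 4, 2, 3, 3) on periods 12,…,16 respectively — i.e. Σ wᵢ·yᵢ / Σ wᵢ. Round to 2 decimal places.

Weighted sum: 1·2985 + 4·10470 + 2·1379 + 3·702 + 3·7226 = 2985 + 41880 + 2758 + 2106 + 21678 = 71407
Weight total: 1 + 4 + 2 + 3 + 3 = 13
WMA = 71407 / 13 = 5492.85

5492.85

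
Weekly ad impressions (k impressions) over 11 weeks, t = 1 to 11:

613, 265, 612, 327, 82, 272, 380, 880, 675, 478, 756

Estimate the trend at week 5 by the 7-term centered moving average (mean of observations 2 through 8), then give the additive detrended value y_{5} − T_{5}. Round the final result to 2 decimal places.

Trend T_5 = (265 + 612 + 327 + 82 + 272 + 380 + 880) / 7 = 2818/7 = 402.5714
Detrended value: 82 − 402.5714 = -320.57

-320.57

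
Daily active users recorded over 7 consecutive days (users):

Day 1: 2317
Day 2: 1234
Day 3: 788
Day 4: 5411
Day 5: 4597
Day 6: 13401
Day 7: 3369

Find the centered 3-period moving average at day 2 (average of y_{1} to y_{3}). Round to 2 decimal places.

1446.33

Sum of periods 1–3: 2317 + 1234 + 788 = 4339
Divide by 3: 4339 / 3 = 1446.33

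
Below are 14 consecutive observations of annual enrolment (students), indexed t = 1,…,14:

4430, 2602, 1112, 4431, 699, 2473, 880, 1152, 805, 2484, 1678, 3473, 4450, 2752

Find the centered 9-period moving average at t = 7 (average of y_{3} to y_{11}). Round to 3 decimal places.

1746.000

Sum of periods 3–11: 1112 + 4431 + 699 + 2473 + 880 + 1152 + 805 + 2484 + 1678 = 15714
Divide by 9: 15714 / 9 = 1746.000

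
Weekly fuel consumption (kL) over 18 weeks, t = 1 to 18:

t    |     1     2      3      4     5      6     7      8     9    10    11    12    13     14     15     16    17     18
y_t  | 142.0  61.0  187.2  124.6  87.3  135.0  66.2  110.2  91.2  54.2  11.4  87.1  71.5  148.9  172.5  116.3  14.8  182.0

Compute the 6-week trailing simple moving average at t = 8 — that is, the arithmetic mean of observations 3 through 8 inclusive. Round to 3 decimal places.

Sum of periods 3–8: 187.2 + 124.6 + 87.3 + 135.0 + 66.2 + 110.2 = 710.5
Divide by 6: 710.5 / 6 = 118.417

118.417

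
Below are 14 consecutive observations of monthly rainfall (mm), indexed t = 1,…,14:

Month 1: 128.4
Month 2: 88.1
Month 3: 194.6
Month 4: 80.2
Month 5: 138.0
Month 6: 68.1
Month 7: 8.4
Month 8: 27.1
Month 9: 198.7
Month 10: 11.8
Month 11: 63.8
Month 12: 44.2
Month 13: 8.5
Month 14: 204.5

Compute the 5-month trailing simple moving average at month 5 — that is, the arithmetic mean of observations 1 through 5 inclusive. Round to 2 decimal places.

Sum of periods 1–5: 128.4 + 88.1 + 194.6 + 80.2 + 138.0 = 629.3
Divide by 5: 629.3 / 5 = 125.86

125.86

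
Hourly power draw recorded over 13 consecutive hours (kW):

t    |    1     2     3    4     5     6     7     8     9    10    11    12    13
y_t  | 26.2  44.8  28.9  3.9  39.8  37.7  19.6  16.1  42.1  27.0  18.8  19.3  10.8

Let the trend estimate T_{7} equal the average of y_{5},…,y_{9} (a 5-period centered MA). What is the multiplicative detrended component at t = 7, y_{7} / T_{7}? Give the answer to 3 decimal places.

0.631

Trend T_7 = (39.8 + 37.7 + 19.6 + 16.1 + 42.1) / 5 = 155.3/5 = 31.06000
Ratio to trend: 19.6 / 31.06000 = 0.631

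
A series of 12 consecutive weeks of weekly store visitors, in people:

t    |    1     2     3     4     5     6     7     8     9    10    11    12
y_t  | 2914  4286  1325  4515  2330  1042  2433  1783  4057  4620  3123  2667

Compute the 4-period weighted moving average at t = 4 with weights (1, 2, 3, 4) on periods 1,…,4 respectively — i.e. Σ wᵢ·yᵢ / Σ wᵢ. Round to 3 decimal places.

3352.100

Weighted sum: 1·2914 + 2·4286 + 3·1325 + 4·4515 = 2914 + 8572 + 3975 + 18060 = 33521
Weight total: 1 + 2 + 3 + 4 = 10
WMA = 33521 / 10 = 3352.100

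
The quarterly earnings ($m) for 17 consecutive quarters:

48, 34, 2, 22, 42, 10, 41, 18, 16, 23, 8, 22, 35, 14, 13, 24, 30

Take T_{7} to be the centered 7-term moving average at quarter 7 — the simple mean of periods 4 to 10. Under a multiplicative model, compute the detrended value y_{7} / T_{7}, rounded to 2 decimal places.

Trend T_7 = (22 + 42 + 10 + 41 + 18 + 16 + 23) / 7 = 172/7 = 24.5714
Ratio to trend: 41 / 24.5714 = 1.67

1.67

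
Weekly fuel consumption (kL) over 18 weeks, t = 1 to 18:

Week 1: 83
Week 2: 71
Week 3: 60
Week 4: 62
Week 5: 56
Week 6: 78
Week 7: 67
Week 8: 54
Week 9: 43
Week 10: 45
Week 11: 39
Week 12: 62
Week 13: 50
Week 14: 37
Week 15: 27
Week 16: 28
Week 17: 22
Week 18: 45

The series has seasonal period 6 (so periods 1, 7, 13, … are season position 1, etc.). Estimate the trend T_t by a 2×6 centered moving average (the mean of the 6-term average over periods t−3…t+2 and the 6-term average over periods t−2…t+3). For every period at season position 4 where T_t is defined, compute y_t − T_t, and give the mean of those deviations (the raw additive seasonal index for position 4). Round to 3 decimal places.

Season position 4 occurs at t = 4, 10 (where T_t is defined).
t=4: T_4 = 67.00000; y_4 − T_4 = 62 − 67.00000 = -5.00000
t=10: T_10 = 50.25000; y_10 − T_10 = 45 − 50.25000 = -5.25000
Mean deviation: (-5.00000 + -5.25000) / 2 = -5.125

-5.125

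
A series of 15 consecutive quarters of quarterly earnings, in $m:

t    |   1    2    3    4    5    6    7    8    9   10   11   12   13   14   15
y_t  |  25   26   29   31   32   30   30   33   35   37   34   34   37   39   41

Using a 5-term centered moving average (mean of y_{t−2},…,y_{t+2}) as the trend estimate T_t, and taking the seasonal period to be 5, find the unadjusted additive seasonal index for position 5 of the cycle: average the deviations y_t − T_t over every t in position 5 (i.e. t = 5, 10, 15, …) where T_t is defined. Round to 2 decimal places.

2.00

Season position 5 occurs at t = 5, 10 (where T_t is defined).
t=5: T_5 = 30.4000; y_5 − T_5 = 32 − 30.4000 = 1.6000
t=10: T_10 = 34.6000; y_10 − T_10 = 37 − 34.6000 = 2.4000
Mean deviation: (1.6000 + 2.4000) / 2 = 2.00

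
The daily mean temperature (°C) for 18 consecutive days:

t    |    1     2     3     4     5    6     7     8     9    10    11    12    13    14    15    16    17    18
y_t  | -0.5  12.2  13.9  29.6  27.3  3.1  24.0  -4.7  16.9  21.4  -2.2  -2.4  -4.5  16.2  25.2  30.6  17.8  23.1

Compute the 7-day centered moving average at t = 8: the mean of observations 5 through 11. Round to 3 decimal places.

12.257

Sum of periods 5–11: 27.3 + 3.1 + 24.0 + (-4.7) + 16.9 + 21.4 + (-2.2) = 85.8
Divide by 7: 85.8 / 7 = 12.257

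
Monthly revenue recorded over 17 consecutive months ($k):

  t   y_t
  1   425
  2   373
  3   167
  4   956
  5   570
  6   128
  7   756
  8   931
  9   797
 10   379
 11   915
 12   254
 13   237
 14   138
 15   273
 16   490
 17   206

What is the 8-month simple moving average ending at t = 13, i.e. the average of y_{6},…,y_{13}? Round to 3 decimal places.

Sum of periods 6–13: 128 + 756 + 931 + 797 + 379 + 915 + 254 + 237 = 4397
Divide by 8: 4397 / 8 = 549.625

549.625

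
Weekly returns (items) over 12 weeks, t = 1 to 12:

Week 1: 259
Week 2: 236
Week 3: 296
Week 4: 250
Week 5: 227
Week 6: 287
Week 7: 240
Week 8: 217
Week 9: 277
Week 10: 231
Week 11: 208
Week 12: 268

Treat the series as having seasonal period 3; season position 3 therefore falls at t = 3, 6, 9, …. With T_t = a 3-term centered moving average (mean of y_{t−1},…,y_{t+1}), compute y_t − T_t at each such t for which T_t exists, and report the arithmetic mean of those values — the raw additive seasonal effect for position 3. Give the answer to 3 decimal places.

35.444

Season position 3 occurs at t = 3, 6, 9 (where T_t is defined).
t=3: T_3 = 260.66667; y_3 − T_3 = 296 − 260.66667 = 35.33333
t=6: T_6 = 251.33333; y_6 − T_6 = 287 − 251.33333 = 35.66667
t=9: T_9 = 241.66667; y_9 − T_9 = 277 − 241.66667 = 35.33333
Mean deviation: (35.33333 + 35.66667 + 35.33333) / 3 = 35.444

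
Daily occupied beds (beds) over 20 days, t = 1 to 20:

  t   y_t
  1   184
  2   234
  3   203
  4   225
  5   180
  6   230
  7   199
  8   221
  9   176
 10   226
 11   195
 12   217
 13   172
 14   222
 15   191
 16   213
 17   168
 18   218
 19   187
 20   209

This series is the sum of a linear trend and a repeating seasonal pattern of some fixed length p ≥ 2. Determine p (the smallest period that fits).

First differences y_{t+1} − y_t: 50, -31, 22, -45, 50, -31, 22, -45, 50, -31, …
The difference pattern repeats every 4 terms and not for any smaller step, so p = 4.

4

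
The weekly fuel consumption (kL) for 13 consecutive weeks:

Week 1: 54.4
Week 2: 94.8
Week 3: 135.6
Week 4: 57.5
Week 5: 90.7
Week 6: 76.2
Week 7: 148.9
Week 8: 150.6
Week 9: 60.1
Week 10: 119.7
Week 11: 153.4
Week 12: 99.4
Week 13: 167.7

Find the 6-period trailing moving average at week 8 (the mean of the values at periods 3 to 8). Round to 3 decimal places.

Sum of periods 3–8: 135.6 + 57.5 + 90.7 + 76.2 + 148.9 + 150.6 = 659.5
Divide by 6: 659.5 / 6 = 109.917

109.917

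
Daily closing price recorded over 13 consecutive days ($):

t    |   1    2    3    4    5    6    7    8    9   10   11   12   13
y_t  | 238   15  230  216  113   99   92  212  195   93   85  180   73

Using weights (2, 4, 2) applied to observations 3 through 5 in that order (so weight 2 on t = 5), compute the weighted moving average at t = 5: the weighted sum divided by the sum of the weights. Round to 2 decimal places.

193.75

Weighted sum: 2·230 + 4·216 + 2·113 = 460 + 864 + 226 = 1550
Weight total: 2 + 4 + 2 = 8
WMA = 1550 / 8 = 193.75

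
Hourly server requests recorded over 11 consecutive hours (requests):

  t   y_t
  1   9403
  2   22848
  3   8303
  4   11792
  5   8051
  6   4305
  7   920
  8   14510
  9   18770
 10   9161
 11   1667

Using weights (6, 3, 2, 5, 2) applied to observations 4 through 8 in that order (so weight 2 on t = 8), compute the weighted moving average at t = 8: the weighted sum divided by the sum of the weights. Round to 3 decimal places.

Weighted sum: 6·11792 + 3·8051 + 2·4305 + 5·920 + 2·14510 = 70752 + 24153 + 8610 + 4600 + 29020 = 137135
Weight total: 6 + 3 + 2 + 5 + 2 = 18
WMA = 137135 / 18 = 7618.611

7618.611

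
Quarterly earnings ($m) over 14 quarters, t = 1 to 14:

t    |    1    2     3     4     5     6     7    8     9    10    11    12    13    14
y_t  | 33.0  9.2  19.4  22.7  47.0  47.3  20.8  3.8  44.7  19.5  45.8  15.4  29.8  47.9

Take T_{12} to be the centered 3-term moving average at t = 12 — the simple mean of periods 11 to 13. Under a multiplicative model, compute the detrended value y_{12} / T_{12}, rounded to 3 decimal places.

Trend T_12 = (45.8 + 15.4 + 29.8) / 3 = 91.0/3 = 30.33333
Ratio to trend: 15.4 / 30.33333 = 0.508

0.508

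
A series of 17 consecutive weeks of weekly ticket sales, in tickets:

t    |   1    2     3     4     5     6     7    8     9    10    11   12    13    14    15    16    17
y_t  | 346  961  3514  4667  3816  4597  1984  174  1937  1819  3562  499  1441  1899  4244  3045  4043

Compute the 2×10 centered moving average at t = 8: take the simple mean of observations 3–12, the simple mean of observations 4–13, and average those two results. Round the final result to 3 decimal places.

Sum over 3–12: 3514 + 4667 + 3816 + 4597 + 1984 + 174 + 1937 + 1819 + 3562 + 499 = 26569
Sum over 4–13: 4667 + 3816 + 4597 + 1984 + 174 + 1937 + 1819 + 3562 + 499 + 1441 = 24496
CMA at t=8 = (26569 + 24496) / (2·10) = 51065 / 20 = 2553.250

2553.250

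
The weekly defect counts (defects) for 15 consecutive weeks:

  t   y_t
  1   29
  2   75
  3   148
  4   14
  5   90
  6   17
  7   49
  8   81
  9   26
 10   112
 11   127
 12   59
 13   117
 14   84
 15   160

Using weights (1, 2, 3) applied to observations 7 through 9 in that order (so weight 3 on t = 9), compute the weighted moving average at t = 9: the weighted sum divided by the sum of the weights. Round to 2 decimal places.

48.17

Weighted sum: 1·49 + 2·81 + 3·26 = 49 + 162 + 78 = 289
Weight total: 1 + 2 + 3 = 6
WMA = 289 / 6 = 48.17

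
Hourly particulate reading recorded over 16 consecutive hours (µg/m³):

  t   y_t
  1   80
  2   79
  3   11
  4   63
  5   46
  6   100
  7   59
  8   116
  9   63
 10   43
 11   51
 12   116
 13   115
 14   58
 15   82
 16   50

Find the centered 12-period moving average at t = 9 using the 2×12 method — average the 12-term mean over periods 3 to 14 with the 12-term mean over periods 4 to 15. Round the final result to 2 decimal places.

Sum over 3–14: 11 + 63 + 46 + 100 + 59 + 116 + 63 + 43 + 51 + 116 + 115 + 58 = 841
Sum over 4–15: 63 + 46 + 100 + 59 + 116 + 63 + 43 + 51 + 116 + 115 + 58 + 82 = 912
CMA at t=9 = (841 + 912) / (2·12) = 1753 / 24 = 73.04

73.04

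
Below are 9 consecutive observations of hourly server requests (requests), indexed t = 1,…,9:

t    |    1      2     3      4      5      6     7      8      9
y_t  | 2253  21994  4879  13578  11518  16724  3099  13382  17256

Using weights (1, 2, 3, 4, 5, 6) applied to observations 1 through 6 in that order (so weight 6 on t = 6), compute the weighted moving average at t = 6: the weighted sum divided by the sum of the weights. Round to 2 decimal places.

Weighted sum: 1·2253 + 2·21994 + 3·4879 + 4·13578 + 5·11518 + 6·16724 = 2253 + 43988 + 14637 + 54312 + 57590 + 100344 = 273124
Weight total: 1 + 2 + 3 + 4 + 5 + 6 = 21
WMA = 273124 / 21 = 13005.90

13005.90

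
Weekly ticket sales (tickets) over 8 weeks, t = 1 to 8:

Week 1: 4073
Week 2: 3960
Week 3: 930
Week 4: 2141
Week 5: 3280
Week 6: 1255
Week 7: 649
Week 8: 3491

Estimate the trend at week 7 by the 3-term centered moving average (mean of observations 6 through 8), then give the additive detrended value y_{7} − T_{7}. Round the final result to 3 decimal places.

-1149.333

Trend T_7 = (1255 + 649 + 3491) / 3 = 5395/3 = 1798.33333
Detrended value: 649 − 1798.33333 = -1149.333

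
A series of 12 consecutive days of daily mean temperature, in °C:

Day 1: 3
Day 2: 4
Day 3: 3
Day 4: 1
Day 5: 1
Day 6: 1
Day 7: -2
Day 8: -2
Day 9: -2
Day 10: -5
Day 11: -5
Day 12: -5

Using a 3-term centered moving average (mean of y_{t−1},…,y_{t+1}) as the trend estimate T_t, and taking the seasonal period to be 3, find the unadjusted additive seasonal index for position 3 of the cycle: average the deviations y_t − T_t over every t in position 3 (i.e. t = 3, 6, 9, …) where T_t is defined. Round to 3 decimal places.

0.778

Season position 3 occurs at t = 3, 6, 9 (where T_t is defined).
t=3: T_3 = 2.66667; y_3 − T_3 = 3 − 2.66667 = 0.33333
t=6: T_6 = 0.00000; y_6 − T_6 = 1 − 0.00000 = 1.00000
t=9: T_9 = -3.00000; y_9 − T_9 = -2 − -3.00000 = 1.00000
Mean deviation: (0.33333 + 1.00000 + 1.00000) / 3 = 0.778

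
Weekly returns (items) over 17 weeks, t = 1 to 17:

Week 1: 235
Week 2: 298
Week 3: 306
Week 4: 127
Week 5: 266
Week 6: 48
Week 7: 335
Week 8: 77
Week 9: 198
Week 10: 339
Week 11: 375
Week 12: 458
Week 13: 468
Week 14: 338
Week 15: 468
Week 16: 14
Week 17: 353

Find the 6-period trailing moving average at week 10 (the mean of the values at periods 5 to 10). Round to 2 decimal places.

Sum of periods 5–10: 266 + 48 + 335 + 77 + 198 + 339 = 1263
Divide by 6: 1263 / 6 = 210.50

210.50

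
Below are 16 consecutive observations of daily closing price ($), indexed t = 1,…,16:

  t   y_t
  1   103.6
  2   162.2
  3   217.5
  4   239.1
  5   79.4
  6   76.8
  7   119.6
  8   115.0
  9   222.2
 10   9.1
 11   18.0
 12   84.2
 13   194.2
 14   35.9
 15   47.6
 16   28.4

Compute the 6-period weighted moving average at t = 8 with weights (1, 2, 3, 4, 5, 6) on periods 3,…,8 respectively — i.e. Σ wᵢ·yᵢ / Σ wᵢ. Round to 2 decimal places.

Weighted sum: 1·217.5 + 2·239.1 + 3·79.4 + 4·76.8 + 5·119.6 + 6·115.0 = 217.5 + 478.2 + 238.2 + 307.2 + 598.0 + 690.0 = 2529.1
Weight total: 1 + 2 + 3 + 4 + 5 + 6 = 21
WMA = 2529.1 / 21 = 120.43

120.43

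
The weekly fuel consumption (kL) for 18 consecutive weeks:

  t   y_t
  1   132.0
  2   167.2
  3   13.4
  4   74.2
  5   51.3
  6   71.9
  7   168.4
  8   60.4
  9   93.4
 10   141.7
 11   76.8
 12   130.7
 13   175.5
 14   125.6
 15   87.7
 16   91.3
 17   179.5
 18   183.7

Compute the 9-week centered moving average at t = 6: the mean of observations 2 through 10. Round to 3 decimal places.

Sum of periods 2–10: 167.2 + 13.4 + 74.2 + 51.3 + 71.9 + 168.4 + 60.4 + 93.4 + 141.7 = 841.9
Divide by 9: 841.9 / 9 = 93.544

93.544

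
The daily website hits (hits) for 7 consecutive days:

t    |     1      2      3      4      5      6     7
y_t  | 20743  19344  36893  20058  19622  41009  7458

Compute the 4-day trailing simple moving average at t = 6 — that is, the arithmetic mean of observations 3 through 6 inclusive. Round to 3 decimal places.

Sum of periods 3–6: 36893 + 20058 + 19622 + 41009 = 117582
Divide by 4: 117582 / 4 = 29395.500

29395.500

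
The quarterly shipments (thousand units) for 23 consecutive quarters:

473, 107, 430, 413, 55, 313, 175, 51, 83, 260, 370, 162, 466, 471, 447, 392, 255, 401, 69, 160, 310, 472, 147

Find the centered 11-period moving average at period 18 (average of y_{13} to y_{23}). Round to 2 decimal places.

326.36

Sum of periods 13–23: 466 + 471 + 447 + 392 + 255 + 401 + 69 + 160 + 310 + 472 + 147 = 3590
Divide by 11: 3590 / 11 = 326.36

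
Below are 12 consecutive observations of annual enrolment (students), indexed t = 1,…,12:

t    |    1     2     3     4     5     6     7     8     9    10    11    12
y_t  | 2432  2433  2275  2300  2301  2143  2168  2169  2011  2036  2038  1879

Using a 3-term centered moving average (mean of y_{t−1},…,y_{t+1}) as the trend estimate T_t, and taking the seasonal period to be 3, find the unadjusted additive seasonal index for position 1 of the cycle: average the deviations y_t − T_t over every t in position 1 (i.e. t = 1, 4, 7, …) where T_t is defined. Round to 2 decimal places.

7.89

Season position 1 occurs at t = 4, 7, 10 (where T_t is defined).
t=4: T_4 = 2292.0000; y_4 − T_4 = 2300 − 2292.0000 = 8.0000
t=7: T_7 = 2160.0000; y_7 − T_7 = 2168 − 2160.0000 = 8.0000
t=10: T_10 = 2028.3333; y_10 − T_10 = 2036 − 2028.3333 = 7.6667
Mean deviation: (8.0000 + 8.0000 + 7.6667) / 3 = 7.89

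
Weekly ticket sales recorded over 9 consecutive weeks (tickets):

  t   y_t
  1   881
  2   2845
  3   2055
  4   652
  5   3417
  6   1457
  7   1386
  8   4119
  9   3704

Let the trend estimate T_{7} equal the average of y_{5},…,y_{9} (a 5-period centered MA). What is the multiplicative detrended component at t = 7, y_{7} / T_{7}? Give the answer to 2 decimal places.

0.49

Trend T_7 = (3417 + 1457 + 1386 + 4119 + 3704) / 5 = 14083/5 = 2816.6000
Ratio to trend: 1386 / 2816.6000 = 0.49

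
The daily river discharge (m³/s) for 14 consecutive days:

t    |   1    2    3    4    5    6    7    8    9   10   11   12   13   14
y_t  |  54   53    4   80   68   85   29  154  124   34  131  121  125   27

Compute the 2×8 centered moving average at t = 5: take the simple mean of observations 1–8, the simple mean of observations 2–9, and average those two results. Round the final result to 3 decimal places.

Sum over 1–8: 54 + 53 + 4 + 80 + 68 + 85 + 29 + 154 = 527
Sum over 2–9: 53 + 4 + 80 + 68 + 85 + 29 + 154 + 124 = 597
CMA at t=5 = (527 + 597) / (2·8) = 1124 / 16 = 70.250

70.250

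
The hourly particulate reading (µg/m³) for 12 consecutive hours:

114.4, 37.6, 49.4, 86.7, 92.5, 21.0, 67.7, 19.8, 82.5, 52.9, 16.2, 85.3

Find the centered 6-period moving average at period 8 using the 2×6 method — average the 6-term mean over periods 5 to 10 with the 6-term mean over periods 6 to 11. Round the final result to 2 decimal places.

49.71

Sum over 5–10: 92.5 + 21.0 + 67.7 + 19.8 + 82.5 + 52.9 = 336.4
Sum over 6–11: 21.0 + 67.7 + 19.8 + 82.5 + 52.9 + 16.2 = 260.1
CMA at t=8 = (336.4 + 260.1) / (2·6) = 596.5 / 12 = 49.71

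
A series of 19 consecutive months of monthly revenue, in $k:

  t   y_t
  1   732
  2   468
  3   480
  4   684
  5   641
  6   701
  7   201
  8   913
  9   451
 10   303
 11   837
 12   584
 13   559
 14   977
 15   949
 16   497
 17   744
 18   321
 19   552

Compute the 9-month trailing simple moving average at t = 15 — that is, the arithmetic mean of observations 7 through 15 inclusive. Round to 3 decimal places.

Sum of periods 7–15: 201 + 913 + 451 + 303 + 837 + 584 + 559 + 977 + 949 = 5774
Divide by 9: 5774 / 9 = 641.556

641.556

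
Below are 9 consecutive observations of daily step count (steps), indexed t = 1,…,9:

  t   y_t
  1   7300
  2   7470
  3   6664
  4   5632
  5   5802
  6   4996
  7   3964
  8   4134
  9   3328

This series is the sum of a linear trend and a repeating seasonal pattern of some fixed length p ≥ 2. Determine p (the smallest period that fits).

First differences y_{t+1} − y_t: 170, -806, -1032, 170, -806, -1032, 170, -806, …
The difference pattern repeats every 3 terms and not for any smaller step, so p = 3.

3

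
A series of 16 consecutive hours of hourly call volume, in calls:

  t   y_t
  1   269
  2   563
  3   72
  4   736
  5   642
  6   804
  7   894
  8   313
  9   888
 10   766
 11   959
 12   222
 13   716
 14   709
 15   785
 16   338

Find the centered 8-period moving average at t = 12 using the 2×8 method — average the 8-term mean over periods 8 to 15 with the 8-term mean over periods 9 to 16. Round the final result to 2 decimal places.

671.31

Sum over 8–15: 313 + 888 + 766 + 959 + 222 + 716 + 709 + 785 = 5358
Sum over 9–16: 888 + 766 + 959 + 222 + 716 + 709 + 785 + 338 = 5383
CMA at t=12 = (5358 + 5383) / (2·8) = 10741 / 16 = 671.31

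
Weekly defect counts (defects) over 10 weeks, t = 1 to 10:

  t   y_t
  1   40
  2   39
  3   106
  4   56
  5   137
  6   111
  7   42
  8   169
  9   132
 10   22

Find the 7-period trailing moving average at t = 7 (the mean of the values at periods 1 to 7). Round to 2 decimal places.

Sum of periods 1–7: 40 + 39 + 106 + 56 + 137 + 111 + 42 = 531
Divide by 7: 531 / 7 = 75.86

75.86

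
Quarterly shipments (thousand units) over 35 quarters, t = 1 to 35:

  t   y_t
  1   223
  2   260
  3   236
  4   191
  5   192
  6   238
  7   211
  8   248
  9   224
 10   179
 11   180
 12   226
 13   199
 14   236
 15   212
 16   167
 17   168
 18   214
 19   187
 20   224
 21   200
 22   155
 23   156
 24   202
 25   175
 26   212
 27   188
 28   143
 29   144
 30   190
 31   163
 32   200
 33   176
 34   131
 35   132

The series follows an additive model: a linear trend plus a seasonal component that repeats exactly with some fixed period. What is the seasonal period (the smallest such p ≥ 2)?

6

First differences y_{t+1} − y_t: 37, -24, -45, 1, 46, -27, 37, -24, -45, 1, 46, -27, 37, -24, …
The difference pattern repeats every 6 terms and not for any smaller step, so p = 6.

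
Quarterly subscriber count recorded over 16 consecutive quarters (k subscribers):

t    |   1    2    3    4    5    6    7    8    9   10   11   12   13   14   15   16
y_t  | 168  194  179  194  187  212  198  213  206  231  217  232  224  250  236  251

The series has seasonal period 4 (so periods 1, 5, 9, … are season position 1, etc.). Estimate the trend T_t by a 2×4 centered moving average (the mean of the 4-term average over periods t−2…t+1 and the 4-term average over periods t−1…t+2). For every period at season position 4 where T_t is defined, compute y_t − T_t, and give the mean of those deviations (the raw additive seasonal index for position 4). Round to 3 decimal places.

3.417

Season position 4 occurs at t = 4, 8, 12 (where T_t is defined).
t=4: T_4 = 190.75000; y_4 − T_4 = 194 − 190.75000 = 3.25000
t=8: T_8 = 209.62500; y_8 − T_8 = 213 − 209.62500 = 3.37500
t=12: T_12 = 228.37500; y_12 − T_12 = 232 − 228.37500 = 3.62500
Mean deviation: (3.25000 + 3.37500 + 3.62500) / 3 = 3.417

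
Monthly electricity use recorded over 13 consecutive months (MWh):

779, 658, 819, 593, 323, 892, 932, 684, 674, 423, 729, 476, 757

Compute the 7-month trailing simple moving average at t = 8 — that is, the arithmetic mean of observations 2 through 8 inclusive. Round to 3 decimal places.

Sum of periods 2–8: 658 + 819 + 593 + 323 + 892 + 932 + 684 = 4901
Divide by 7: 4901 / 7 = 700.143

700.143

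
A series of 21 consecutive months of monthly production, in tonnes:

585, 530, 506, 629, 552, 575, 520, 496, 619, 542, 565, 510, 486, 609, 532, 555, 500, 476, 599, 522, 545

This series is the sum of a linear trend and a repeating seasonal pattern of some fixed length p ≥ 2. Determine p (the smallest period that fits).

First differences y_{t+1} − y_t: -55, -24, 123, -77, 23, -55, -24, 123, -77, 23, -55, -24, …
The difference pattern repeats every 5 terms and not for any smaller step, so p = 5.

5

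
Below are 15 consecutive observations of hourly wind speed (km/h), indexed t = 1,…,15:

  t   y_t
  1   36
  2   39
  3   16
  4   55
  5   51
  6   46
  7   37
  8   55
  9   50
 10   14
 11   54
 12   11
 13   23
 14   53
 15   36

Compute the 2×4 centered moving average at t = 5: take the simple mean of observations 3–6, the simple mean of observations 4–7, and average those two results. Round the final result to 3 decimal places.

Sum over 3–6: 16 + 55 + 51 + 46 = 168
Sum over 4–7: 55 + 51 + 46 + 37 = 189
CMA at t=5 = (168 + 189) / (2·4) = 357 / 8 = 44.625

44.625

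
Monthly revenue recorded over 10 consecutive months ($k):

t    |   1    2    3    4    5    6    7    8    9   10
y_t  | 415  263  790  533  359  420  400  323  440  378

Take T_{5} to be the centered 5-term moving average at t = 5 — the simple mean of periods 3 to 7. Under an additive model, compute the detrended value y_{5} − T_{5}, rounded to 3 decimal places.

-141.400

Trend T_5 = (790 + 533 + 359 + 420 + 400) / 5 = 2502/5 = 500.40000
Detrended value: 359 − 500.40000 = -141.400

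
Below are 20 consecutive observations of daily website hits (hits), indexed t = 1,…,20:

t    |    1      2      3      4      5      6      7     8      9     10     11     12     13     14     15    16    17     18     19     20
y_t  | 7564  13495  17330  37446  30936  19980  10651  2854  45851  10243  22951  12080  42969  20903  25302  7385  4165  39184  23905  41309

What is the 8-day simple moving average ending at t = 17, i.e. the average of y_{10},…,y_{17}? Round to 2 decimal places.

Sum of periods 10–17: 10243 + 22951 + 12080 + 42969 + 20903 + 25302 + 7385 + 4165 = 145998
Divide by 8: 145998 / 8 = 18249.75

18249.75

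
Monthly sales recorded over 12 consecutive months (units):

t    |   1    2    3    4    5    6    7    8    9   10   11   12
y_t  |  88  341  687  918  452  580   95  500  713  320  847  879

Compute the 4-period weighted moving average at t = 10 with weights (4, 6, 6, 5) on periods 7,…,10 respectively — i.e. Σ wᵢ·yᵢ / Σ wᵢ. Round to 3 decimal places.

440.857

Weighted sum: 4·95 + 6·500 + 6·713 + 5·320 = 380 + 3000 + 4278 + 1600 = 9258
Weight total: 4 + 6 + 6 + 5 = 21
WMA = 9258 / 21 = 440.857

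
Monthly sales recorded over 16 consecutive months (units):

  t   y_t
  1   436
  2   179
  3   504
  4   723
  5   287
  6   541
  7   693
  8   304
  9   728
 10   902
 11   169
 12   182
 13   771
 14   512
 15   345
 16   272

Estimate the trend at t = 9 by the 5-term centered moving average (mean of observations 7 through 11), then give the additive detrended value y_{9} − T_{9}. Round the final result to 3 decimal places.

Trend T_9 = (693 + 304 + 728 + 902 + 169) / 5 = 2796/5 = 559.20000
Detrended value: 728 − 559.20000 = 168.800

168.800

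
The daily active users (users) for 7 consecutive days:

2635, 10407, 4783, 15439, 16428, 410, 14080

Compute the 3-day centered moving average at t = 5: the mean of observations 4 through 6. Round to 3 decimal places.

Sum of periods 4–6: 15439 + 16428 + 410 = 32277
Divide by 3: 32277 / 3 = 10759.000

10759.000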